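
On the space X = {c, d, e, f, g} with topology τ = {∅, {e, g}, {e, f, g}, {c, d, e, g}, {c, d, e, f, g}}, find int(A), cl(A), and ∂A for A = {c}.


int(A) = ∅, cl(A) = {c, d}, ∂A = {c, d}.

Closed sets in (X, τ) are complements of opens:
  closed(X, τ) = {∅, {f}, {c, d}, {c, d, f}, {c, d, e, f, g}}.
int(A) = ⋃ {U ∈ τ : U ⊆ A}. Opens contained in A: ∅.
Taking the union of these: int(A) = ∅.
cl(A) = ⋂ {C closed : A ⊆ C}. Closed sets containing A: {c, d}, {c, d, f}, {c, d, e, f, g}.
Intersecting these: cl(A) = {c, d}.
∂A = cl(A) ∖ int(A) = {c, d} ∖ ∅ = {c, d}.


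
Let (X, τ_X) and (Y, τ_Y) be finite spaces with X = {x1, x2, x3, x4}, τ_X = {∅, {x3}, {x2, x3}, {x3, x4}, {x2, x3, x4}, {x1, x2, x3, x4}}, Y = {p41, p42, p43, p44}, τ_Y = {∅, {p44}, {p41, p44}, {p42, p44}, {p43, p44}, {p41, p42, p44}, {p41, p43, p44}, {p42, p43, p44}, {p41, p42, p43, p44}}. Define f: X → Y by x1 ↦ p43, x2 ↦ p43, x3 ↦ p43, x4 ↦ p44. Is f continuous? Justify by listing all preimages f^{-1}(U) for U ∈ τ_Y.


f is NOT continuous.

Compute f^{-1}(U) for each U ∈ τ_Y:
  U = ∅: f^{-1}(U) = ∅ ∈ τ_X ✓.
  U = {p44}: f^{-1}(U) = {x4} ∉ τ_X ✗.
  U = {p41, p44}: f^{-1}(U) = {x4} ∉ τ_X ✗.
  U = {p42, p44}: f^{-1}(U) = {x4} ∉ τ_X ✗.
  U = {p43, p44}: f^{-1}(U) = {x1, x2, x3, x4} ∈ τ_X ✓.
  U = {p41, p42, p44}: f^{-1}(U) = {x4} ∉ τ_X ✗.
  U = {p41, p43, p44}: f^{-1}(U) = {x1, x2, x3, x4} ∈ τ_X ✓.
  U = {p42, p43, p44}: f^{-1}(U) = {x1, x2, x3, x4} ∈ τ_X ✓.
  U = {p41, p42, p43, p44}: f^{-1}(U) = {x1, x2, x3, x4} ∈ τ_X ✓.
Found U = {p44} with f^{-1}(U) = {x4} not in τ_X. Therefore f is NOT continuous.


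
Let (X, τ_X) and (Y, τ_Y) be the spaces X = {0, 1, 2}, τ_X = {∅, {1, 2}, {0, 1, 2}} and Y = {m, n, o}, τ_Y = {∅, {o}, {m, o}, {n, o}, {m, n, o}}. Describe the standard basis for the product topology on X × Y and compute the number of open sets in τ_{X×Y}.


Basis B = {∅ × ∅, {1, 2} × {o}, {0, 1, 2} × {o}, {1, 2} × {m, o}, {1, 2} × {n, o}, {0, 1, 2} × {m, o}, {0, 1, 2} × {n, o}, {1, 2} × {m, n, o}, {0, 1, 2} × {m, n, o}}; |τ_{X×Y}| = 14.

Enumerate products U × V with U ∈ τ_X, V ∈ τ_Y (deduplicated):
  ∅ × ∅ = {} (∅)
  {1, 2} × {o} = {(1,o), (2,o)}
  {0, 1, 2} × {o} = {(0,o), (1,o), (2,o)}
  {1, 2} × {m, o} = {(1,m), (1,o), (2,m), (2,o)}
  {1, 2} × {n, o} = {(1,n), (1,o), (2,n), (2,o)}
  {0, 1, 2} × {m, o} = {(0,m), (0,o), (1,m), (1,o), (2,m), (2,o)}
  {0, 1, 2} × {n, o} = {(0,n), (0,o), (1,n), (1,o), (2,n), (2,o)}
  {1, 2} × {m, n, o} = {(1,m), (1,n), (1,o), (2,m), (2,n), (2,o)}
  {0, 1, 2} × {m, n, o} = {(0,m), (0,n), (0,o), (1,m), (1,n), (1,o), (2,m), (2,n), (2,o)}
These 9 distinct sets form the basis B.
Close under arbitrary unions to get τ_{X×Y}; counting gives |τ_{X×Y}| = 14.


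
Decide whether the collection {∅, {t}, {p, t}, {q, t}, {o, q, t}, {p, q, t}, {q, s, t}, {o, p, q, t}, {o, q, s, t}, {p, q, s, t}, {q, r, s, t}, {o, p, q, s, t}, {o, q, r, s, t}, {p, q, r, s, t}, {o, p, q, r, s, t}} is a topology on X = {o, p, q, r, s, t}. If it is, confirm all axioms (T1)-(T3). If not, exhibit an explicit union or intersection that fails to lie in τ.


τ IS a topology on X.

Axiom (T1): ∅ ∈ τ? Yes; X ∈ τ? Yes.
Axiom (T2/T3): check pairwise unions and intersections of members of τ.
All pairwise intersections and unions checked — each lies in τ. Therefore τ satisfies (T1), (T2), (T3): it IS a topology on X.


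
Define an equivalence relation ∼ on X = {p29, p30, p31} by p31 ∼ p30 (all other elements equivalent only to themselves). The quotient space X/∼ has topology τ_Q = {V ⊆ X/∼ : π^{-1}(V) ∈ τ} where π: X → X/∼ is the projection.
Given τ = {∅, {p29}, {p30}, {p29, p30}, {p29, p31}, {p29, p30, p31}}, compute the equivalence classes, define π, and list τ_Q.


X/∼ = {[p29], [p30=p31]}; |τ_Q| = 3.

Equivalence classes: [p29], [p30=p31].
Quotient map π: X → X/∼ sends p29 ↦ [p29], p30 ↦ [p30=p31], p31 ↦ [p30=p31].
For each subset V ⊆ X/∼, compute π^{-1}(V) ⊆ X and check whether π^{-1}(V) ∈ τ. V is open in τ_Q iff π^{-1}(V) ∈ τ.
  V = {}: π^{-1}(V) = ∅ ∈ τ ✓.
  V = {[p29]}: π^{-1}(V) = {p29} ∈ τ ✓.
  V = {[p30=p31]}: π^{-1}(V) = {p30, p31} ∉ τ ✗.
  V = {[p29], [p30=p31]}: π^{-1}(V) = {p29, p30, p31} ∈ τ ✓.
Open sets in the quotient: τ_Q = {{}, {[p29]}, {[p29], [p30=p31]}} (3 elements).


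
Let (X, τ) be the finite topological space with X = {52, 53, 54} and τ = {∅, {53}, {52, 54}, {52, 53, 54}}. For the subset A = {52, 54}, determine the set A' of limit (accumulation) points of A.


A' = {52, 54}

For each x ∈ X, list the open sets U ∈ τ with x ∈ U, then check whether U ∩ (A ∖ {x}) ≠ ∅ for every such U.
  x = 52: opens ∋ x are {52, 54}, {52, 53, 54}; each meets A ∖ {52}, so x IS a limit point.
  x = 53: open {53} ∋ x has {53} ∩ (A ∖ {53}) = ∅, so x is NOT a limit point.
  x = 54: opens ∋ x are {52, 54}, {52, 53, 54}; each meets A ∖ {54}, so x IS a limit point.
Collecting: A' = {52, 54}.


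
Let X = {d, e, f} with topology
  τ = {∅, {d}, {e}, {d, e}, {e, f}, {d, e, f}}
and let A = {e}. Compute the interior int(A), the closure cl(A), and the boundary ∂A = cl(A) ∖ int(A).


int(A) = {e}, cl(A) = {e, f}, ∂A = {f}.

Closed sets in (X, τ) are complements of opens:
  closed(X, τ) = {∅, {d}, {f}, {d, f}, {e, f}, {d, e, f}}.
int(A) = ⋃ {U ∈ τ : U ⊆ A}. Opens contained in A: ∅, {e}.
Taking the union of these: int(A) = {e}.
cl(A) = ⋂ {C closed : A ⊆ C}. Closed sets containing A: {e, f}, {d, e, f}.
Intersecting these: cl(A) = {e, f}.
∂A = cl(A) ∖ int(A) = {e, f} ∖ {e} = {f}.


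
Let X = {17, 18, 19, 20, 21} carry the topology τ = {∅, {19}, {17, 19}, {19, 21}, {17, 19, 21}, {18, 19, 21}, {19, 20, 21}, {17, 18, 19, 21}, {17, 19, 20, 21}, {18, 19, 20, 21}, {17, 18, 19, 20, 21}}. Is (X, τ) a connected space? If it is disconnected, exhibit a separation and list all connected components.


(X, τ) is connected.

Find clopen sets (U ∈ τ with X ∖ U ∈ τ):
  U = ∅, X ∖ U = {17, 18, 19, 20, 21} — both open, so U is clopen.
  U = {17, 18, 19, 20, 21}, X ∖ U = ∅ — both open, so U is clopen.
Only trivial clopens (∅ and X) exist, so (X, τ) is connected.
Compute connected components by grouping points that agree on all clopens:
  component: {17, 18, 19, 20, 21}


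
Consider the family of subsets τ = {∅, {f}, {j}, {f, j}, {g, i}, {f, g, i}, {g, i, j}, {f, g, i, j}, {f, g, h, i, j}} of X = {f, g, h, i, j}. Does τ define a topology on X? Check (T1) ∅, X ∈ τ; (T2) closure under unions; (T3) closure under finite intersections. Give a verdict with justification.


τ IS a topology on X.

Axiom (T1): ∅ ∈ τ? Yes; X ∈ τ? Yes.
Axiom (T2/T3): check pairwise unions and intersections of members of τ.
All pairwise intersections and unions checked — each lies in τ. Therefore τ satisfies (T1), (T2), (T3): it IS a topology on X.


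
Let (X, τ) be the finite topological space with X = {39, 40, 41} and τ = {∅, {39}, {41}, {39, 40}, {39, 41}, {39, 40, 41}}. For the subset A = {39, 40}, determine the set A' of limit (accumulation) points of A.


A' = {40}

For each x ∈ X, list the open sets U ∈ τ with x ∈ U, then check whether U ∩ (A ∖ {x}) ≠ ∅ for every such U.
  x = 39: open {39} ∋ x has {39} ∩ (A ∖ {39}) = ∅, so x is NOT a limit point.
  x = 40: opens ∋ x are {39, 40}, {39, 40, 41}; each meets A ∖ {40}, so x IS a limit point.
  x = 41: open {41} ∋ x has {41} ∩ (A ∖ {41}) = ∅, so x is NOT a limit point.
Collecting: A' = {40}.


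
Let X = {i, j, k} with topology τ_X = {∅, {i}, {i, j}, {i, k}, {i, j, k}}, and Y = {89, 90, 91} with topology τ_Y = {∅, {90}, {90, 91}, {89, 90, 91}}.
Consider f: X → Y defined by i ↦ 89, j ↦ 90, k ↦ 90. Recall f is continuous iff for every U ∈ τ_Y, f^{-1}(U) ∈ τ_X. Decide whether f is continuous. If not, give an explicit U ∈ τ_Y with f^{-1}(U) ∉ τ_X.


f is NOT continuous.

Compute f^{-1}(U) for each U ∈ τ_Y:
  U = ∅: f^{-1}(U) = ∅ ∈ τ_X ✓.
  U = {90}: f^{-1}(U) = {j, k} ∉ τ_X ✗.
  U = {90, 91}: f^{-1}(U) = {j, k} ∉ τ_X ✗.
  U = {89, 90, 91}: f^{-1}(U) = {i, j, k} ∈ τ_X ✓.
Found U = {90} with f^{-1}(U) = {j, k} not in τ_X. Therefore f is NOT continuous.


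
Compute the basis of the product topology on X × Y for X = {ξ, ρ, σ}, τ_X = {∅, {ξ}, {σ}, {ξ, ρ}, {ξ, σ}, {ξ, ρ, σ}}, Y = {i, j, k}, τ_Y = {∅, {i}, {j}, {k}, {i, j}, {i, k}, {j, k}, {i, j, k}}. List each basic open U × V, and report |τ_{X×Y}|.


Basis B = {∅ × ∅, {ξ} × {i}, {ξ} × {j}, {ξ} × {k}, {σ} × {i}, {σ} × {j}, {σ} × {k}, {ξ} × {i, j}, {ξ} × {i, k}, {ξ, ρ} × {i}, {ξ, σ} × {i}, {ξ} × {j, k}, {ξ, ρ} × {j}, {ξ, σ} × {j}, {ξ, ρ} × {k}, {ξ, σ} × {k}, {σ} × {i, j}, {σ} × {i, k}, {σ} × {j, k}, {ξ} × {i, j, k}, {ξ, ρ, σ} × {i}, {ξ, ρ, σ} × {j}, {ξ, ρ, σ} × {k}, {σ} × {i, j, k}, {ξ, ρ} × {i, j}, {ξ, σ} × {i, j}, {ξ, ρ} × {i, k}, {ξ, σ} × {i, k}, {ξ, ρ} × {j, k}, {ξ, σ} × {j, k}, {ξ, ρ} × {i, j, k}, {ξ, σ} × {i, j, k}, {ξ, ρ, σ} × {i, j}, {ξ, ρ, σ} × {i, k}, {ξ, ρ, σ} × {j, k}, {ξ, ρ, σ} × {i, j, k}}; |τ_{X×Y}| = 216.

Enumerate products U × V with U ∈ τ_X, V ∈ τ_Y (deduplicated):
  ∅ × ∅ = {} (∅)
  {ξ} × {i} = {(ξ,i)}
  {ξ} × {j} = {(ξ,j)}
  {ξ} × {k} = {(ξ,k)}
  {σ} × {i} = {(σ,i)}
  {σ} × {j} = {(σ,j)}
  {σ} × {k} = {(σ,k)}
  {ξ} × {i, j} = {(ξ,i), (ξ,j)}
  {ξ} × {i, k} = {(ξ,i), (ξ,k)}
  {ξ, ρ} × {i} = {(ξ,i), (ρ,i)}
  {ξ, σ} × {i} = {(ξ,i), (σ,i)}
  {ξ} × {j, k} = {(ξ,j), (ξ,k)}
  {ξ, ρ} × {j} = {(ξ,j), (ρ,j)}
  {ξ, σ} × {j} = {(ξ,j), (σ,j)}
  {ξ, ρ} × {k} = {(ξ,k), (ρ,k)}
  {ξ, σ} × {k} = {(ξ,k), (σ,k)}
  {σ} × {i, j} = {(σ,i), (σ,j)}
  {σ} × {i, k} = {(σ,i), (σ,k)}
  {σ} × {j, k} = {(σ,j), (σ,k)}
  {ξ} × {i, j, k} = {(ξ,i), (ξ,j), (ξ,k)}
  {ξ, ρ, σ} × {i} = {(ξ,i), (ρ,i), (σ,i)}
  {ξ, ρ, σ} × {j} = {(ξ,j), (ρ,j), (σ,j)}
  {ξ, ρ, σ} × {k} = {(ξ,k), (ρ,k), (σ,k)}
  {σ} × {i, j, k} = {(σ,i), (σ,j), (σ,k)}
  {ξ, ρ} × {i, j} = {(ξ,i), (ξ,j), (ρ,i), (ρ,j)}
  {ξ, σ} × {i, j} = {(ξ,i), (ξ,j), (σ,i), (σ,j)}
  {ξ, ρ} × {i, k} = {(ξ,i), (ξ,k), (ρ,i), (ρ,k)}
  {ξ, σ} × {i, k} = {(ξ,i), (ξ,k), (σ,i), (σ,k)}
  {ξ, ρ} × {j, k} = {(ξ,j), (ξ,k), (ρ,j), (ρ,k)}
  {ξ, σ} × {j, k} = {(ξ,j), (ξ,k), (σ,j), (σ,k)}
  {ξ, ρ} × {i, j, k} = {(ξ,i), (ξ,j), (ξ,k), (ρ,i), (ρ,j), (ρ,k)}
  {ξ, σ} × {i, j, k} = {(ξ,i), (ξ,j), (ξ,k), (σ,i), (σ,j), (σ,k)}
  {ξ, ρ, σ} × {i, j} = {(ξ,i), (ξ,j), (ρ,i), (ρ,j), (σ,i), (σ,j)}
  {ξ, ρ, σ} × {i, k} = {(ξ,i), (ξ,k), (ρ,i), (ρ,k), (σ,i), (σ,k)}
  {ξ, ρ, σ} × {j, k} = {(ξ,j), (ξ,k), (ρ,j), (ρ,k), (σ,j), (σ,k)}
  {ξ, ρ, σ} × {i, j, k} = {(ξ,i), (ξ,j), (ξ,k), (ρ,i), (ρ,j), (ρ,k), (σ,i), (σ,j), (σ,k)}
These 36 distinct sets form the basis B.
Close under arbitrary unions to get τ_{X×Y}; counting gives |τ_{X×Y}| = 216.


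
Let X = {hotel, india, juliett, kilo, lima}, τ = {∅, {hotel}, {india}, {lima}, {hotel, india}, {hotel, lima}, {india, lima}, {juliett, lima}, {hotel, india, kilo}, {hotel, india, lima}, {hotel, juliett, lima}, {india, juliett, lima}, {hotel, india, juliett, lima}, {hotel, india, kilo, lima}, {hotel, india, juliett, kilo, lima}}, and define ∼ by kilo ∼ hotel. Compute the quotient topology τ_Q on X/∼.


X/∼ = {[hotel=kilo], [india], [juliett], [lima]}; |τ_Q| = 9.

Equivalence classes: [hotel=kilo], [india], [juliett], [lima].
Quotient map π: X → X/∼ sends hotel ↦ [hotel=kilo], india ↦ [india], juliett ↦ [juliett], kilo ↦ [hotel=kilo], lima ↦ [lima].
For each subset V ⊆ X/∼, compute π^{-1}(V) ⊆ X and check whether π^{-1}(V) ∈ τ. V is open in τ_Q iff π^{-1}(V) ∈ τ.
  V = {}: π^{-1}(V) = ∅ ∈ τ ✓.
  V = {[hotel=kilo]}: π^{-1}(V) = {hotel, kilo} ∉ τ ✗.
  V = {[india]}: π^{-1}(V) = {india} ∈ τ ✓.
  V = {[hotel=kilo], [india]}: π^{-1}(V) = {hotel, india, kilo} ∈ τ ✓.
  V = {[juliett]}: π^{-1}(V) = {juliett} ∉ τ ✗.
  V = {[hotel=kilo], [juliett]}: π^{-1}(V) = {hotel, juliett, kilo} ∉ τ ✗.
  V = {[india], [juliett]}: π^{-1}(V) = {india, juliett} ∉ τ ✗.
  V = {[hotel=kilo], [india], [juliett]}: π^{-1}(V) = {hotel, india, juliett, kilo} ∉ τ ✗.
  V = {[lima]}: π^{-1}(V) = {lima} ∈ τ ✓.
  V = {[hotel=kilo], [lima]}: π^{-1}(V) = {hotel, kilo, lima} ∉ τ ✗.
  V = {[india], [lima]}: π^{-1}(V) = {india, lima} ∈ τ ✓.
  V = {[hotel=kilo], [india], [lima]}: π^{-1}(V) = {hotel, india, kilo, lima} ∈ τ ✓.
  V = {[juliett], [lima]}: π^{-1}(V) = {juliett, lima} ∈ τ ✓.
  V = {[hotel=kilo], [juliett], [lima]}: π^{-1}(V) = {hotel, juliett, kilo, lima} ∉ τ ✗.
  V = {[india], [juliett], [lima]}: π^{-1}(V) = {india, juliett, lima} ∈ τ ✓.
  V = {[hotel=kilo], [india], [juliett], [lima]}: π^{-1}(V) = {hotel, india, juliett, kilo, lima} ∈ τ ✓.
Open sets in the quotient: τ_Q = {{}, {[india]}, {[hotel=kilo], [india]}, {[lima]}, {[india], [lima]}, {[hotel=kilo], [india], [lima]}, {[juliett], [lima]}, {[india], [juliett], [lima]}, {[hotel=kilo], [india], [juliett], [lima]}} (9 elements).


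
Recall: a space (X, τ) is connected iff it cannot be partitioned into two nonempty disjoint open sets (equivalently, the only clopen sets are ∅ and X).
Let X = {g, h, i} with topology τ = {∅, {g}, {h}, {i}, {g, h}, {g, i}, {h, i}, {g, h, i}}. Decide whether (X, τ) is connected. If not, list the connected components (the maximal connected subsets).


(X, τ) is disconnected; components = [{g}, {h}, {i}].

Find clopen sets (U ∈ τ with X ∖ U ∈ τ):
  U = ∅, X ∖ U = {g, h, i} — both open, so U is clopen.
  U = {g}, X ∖ U = {h, i} — both open, so U is clopen.
  U = {h}, X ∖ U = {g, i} — both open, so U is clopen.
  U = {i}, X ∖ U = {g, h} — both open, so U is clopen.
  U = {g, h}, X ∖ U = {i} — both open, so U is clopen.
  U = {g, i}, X ∖ U = {h} — both open, so U is clopen.
  U = {h, i}, X ∖ U = {g} — both open, so U is clopen.
  U = {g, h, i}, X ∖ U = ∅ — both open, so U is clopen.
Nontrivial clopen(s) exist: e.g. {g, i}. So (X, τ) is disconnected.
Compute connected components by grouping points that agree on all clopens:
  component: {g}
  component: {h}
  component: {i}


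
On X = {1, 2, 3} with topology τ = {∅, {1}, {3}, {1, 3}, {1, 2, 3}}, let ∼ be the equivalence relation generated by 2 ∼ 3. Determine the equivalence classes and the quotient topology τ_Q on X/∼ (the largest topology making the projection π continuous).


X/∼ = {[1], [2=3]}; |τ_Q| = 3.

Equivalence classes: [1], [2=3].
Quotient map π: X → X/∼ sends 1 ↦ [1], 2 ↦ [2=3], 3 ↦ [2=3].
For each subset V ⊆ X/∼, compute π^{-1}(V) ⊆ X and check whether π^{-1}(V) ∈ τ. V is open in τ_Q iff π^{-1}(V) ∈ τ.
  V = {}: π^{-1}(V) = ∅ ∈ τ ✓.
  V = {[1]}: π^{-1}(V) = {1} ∈ τ ✓.
  V = {[2=3]}: π^{-1}(V) = {2, 3} ∉ τ ✗.
  V = {[1], [2=3]}: π^{-1}(V) = {1, 2, 3} ∈ τ ✓.
Open sets in the quotient: τ_Q = {{}, {[1]}, {[1], [2=3]}} (3 elements).


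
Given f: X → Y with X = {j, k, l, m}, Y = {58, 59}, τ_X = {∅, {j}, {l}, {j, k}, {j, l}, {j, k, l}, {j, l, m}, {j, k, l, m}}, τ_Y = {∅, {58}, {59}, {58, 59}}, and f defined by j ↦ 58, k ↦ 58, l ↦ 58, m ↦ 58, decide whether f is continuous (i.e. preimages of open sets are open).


f IS continuous.

Compute f^{-1}(U) for each U ∈ τ_Y:
  U = ∅: f^{-1}(U) = ∅ ∈ τ_X ✓.
  U = {58}: f^{-1}(U) = {j, k, l, m} ∈ τ_X ✓.
  U = {59}: f^{-1}(U) = ∅ ∈ τ_X ✓.
  U = {58, 59}: f^{-1}(U) = {j, k, l, m} ∈ τ_X ✓.
Every preimage lies in τ_X, so f IS continuous.


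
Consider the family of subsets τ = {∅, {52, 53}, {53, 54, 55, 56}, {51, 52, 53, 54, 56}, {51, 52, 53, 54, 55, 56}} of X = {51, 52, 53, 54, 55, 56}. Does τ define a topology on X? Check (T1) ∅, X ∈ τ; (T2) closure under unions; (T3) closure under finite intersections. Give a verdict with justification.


τ is NOT a topology on X.

Axiom (T1): ∅ ∈ τ? Yes; X ∈ τ? Yes.
Axiom (T2/T3): check pairwise unions and intersections of members of τ.
Counterexample for (T3): {52, 53} ∩ {53, 54, 55, 56} = {53} ∉ τ. Therefore τ is NOT a topology.


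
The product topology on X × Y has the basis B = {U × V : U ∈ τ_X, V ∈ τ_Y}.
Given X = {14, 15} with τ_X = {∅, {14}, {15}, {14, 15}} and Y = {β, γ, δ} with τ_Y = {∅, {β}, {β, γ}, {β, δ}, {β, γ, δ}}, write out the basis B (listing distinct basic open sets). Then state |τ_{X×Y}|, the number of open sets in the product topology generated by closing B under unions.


Basis B = {∅ × ∅, {14} × {β}, {15} × {β}, {14} × {β, γ}, {14} × {β, δ}, {14, 15} × {β}, {15} × {β, γ}, {15} × {β, δ}, {14} × {β, γ, δ}, {15} × {β, γ, δ}, {14, 15} × {β, γ}, {14, 15} × {β, δ}, {14, 15} × {β, γ, δ}}; |τ_{X×Y}| = 25.

Enumerate products U × V with U ∈ τ_X, V ∈ τ_Y (deduplicated):
  ∅ × ∅ = {} (∅)
  {14} × {β} = {(14,β)}
  {15} × {β} = {(15,β)}
  {14} × {β, γ} = {(14,β), (14,γ)}
  {14} × {β, δ} = {(14,β), (14,δ)}
  {14, 15} × {β} = {(14,β), (15,β)}
  {15} × {β, γ} = {(15,β), (15,γ)}
  {15} × {β, δ} = {(15,β), (15,δ)}
  {14} × {β, γ, δ} = {(14,β), (14,γ), (14,δ)}
  {15} × {β, γ, δ} = {(15,β), (15,γ), (15,δ)}
  {14, 15} × {β, γ} = {(14,β), (14,γ), (15,β), (15,γ)}
  {14, 15} × {β, δ} = {(14,β), (14,δ), (15,β), (15,δ)}
  {14, 15} × {β, γ, δ} = {(14,β), (14,γ), (14,δ), (15,β), (15,γ), (15,δ)}
These 13 distinct sets form the basis B.
Close under arbitrary unions to get τ_{X×Y}; counting gives |τ_{X×Y}| = 25.


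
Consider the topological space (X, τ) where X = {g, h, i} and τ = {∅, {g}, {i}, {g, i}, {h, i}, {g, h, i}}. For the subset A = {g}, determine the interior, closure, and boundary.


int(A) = {g}, cl(A) = {g}, ∂A = ∅.

Closed sets in (X, τ) are complements of opens:
  closed(X, τ) = {∅, {g}, {h}, {g, h}, {h, i}, {g, h, i}}.
int(A) = ⋃ {U ∈ τ : U ⊆ A}. Opens contained in A: ∅, {g}.
Taking the union of these: int(A) = {g}.
cl(A) = ⋂ {C closed : A ⊆ C}. Closed sets containing A: {g}, {g, h}, {g, h, i}.
Intersecting these: cl(A) = {g}.
∂A = cl(A) ∖ int(A) = {g} ∖ {g} = ∅.


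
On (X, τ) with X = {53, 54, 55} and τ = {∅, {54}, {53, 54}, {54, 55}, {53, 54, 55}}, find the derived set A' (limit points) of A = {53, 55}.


A' = ∅

For each x ∈ X, list the open sets U ∈ τ with x ∈ U, then check whether U ∩ (A ∖ {x}) ≠ ∅ for every such U.
  x = 53: open {53, 54} ∋ x has {53, 54} ∩ (A ∖ {53}) = ∅, so x is NOT a limit point.
  x = 54: open {54} ∋ x has {54} ∩ (A ∖ {54}) = ∅, so x is NOT a limit point.
  x = 55: open {54, 55} ∋ x has {54, 55} ∩ (A ∖ {55}) = ∅, so x is NOT a limit point.
Collecting: A' = ∅.


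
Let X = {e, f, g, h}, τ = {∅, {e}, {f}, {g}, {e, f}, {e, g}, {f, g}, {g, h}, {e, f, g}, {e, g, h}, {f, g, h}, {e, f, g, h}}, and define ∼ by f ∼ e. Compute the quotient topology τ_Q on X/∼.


X/∼ = {[e=f], [g], [h]}; |τ_Q| = 6.

Equivalence classes: [e=f], [g], [h].
Quotient map π: X → X/∼ sends e ↦ [e=f], f ↦ [e=f], g ↦ [g], h ↦ [h].
For each subset V ⊆ X/∼, compute π^{-1}(V) ⊆ X and check whether π^{-1}(V) ∈ τ. V is open in τ_Q iff π^{-1}(V) ∈ τ.
  V = {}: π^{-1}(V) = ∅ ∈ τ ✓.
  V = {[e=f]}: π^{-1}(V) = {e, f} ∈ τ ✓.
  V = {[g]}: π^{-1}(V) = {g} ∈ τ ✓.
  V = {[e=f], [g]}: π^{-1}(V) = {e, f, g} ∈ τ ✓.
  V = {[h]}: π^{-1}(V) = {h} ∉ τ ✗.
  V = {[e=f], [h]}: π^{-1}(V) = {e, f, h} ∉ τ ✗.
  V = {[g], [h]}: π^{-1}(V) = {g, h} ∈ τ ✓.
  V = {[e=f], [g], [h]}: π^{-1}(V) = {e, f, g, h} ∈ τ ✓.
Open sets in the quotient: τ_Q = {{}, {[e=f]}, {[g]}, {[e=f], [g]}, {[g], [h]}, {[e=f], [g], [h]}} (6 elements).


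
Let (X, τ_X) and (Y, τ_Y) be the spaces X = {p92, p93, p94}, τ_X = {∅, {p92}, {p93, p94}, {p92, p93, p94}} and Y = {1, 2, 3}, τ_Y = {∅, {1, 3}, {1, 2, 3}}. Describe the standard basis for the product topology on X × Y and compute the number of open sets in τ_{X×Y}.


Basis B = {∅ × ∅, {p92} × {1, 3}, {p92} × {1, 2, 3}, {p93, p94} × {1, 3}, {p92, p93, p94} × {1, 3}, {p93, p94} × {1, 2, 3}, {p92, p93, p94} × {1, 2, 3}}; |τ_{X×Y}| = 9.

Enumerate products U × V with U ∈ τ_X, V ∈ τ_Y (deduplicated):
  ∅ × ∅ = {} (∅)
  {p92} × {1, 3} = {(p92,1), (p92,3)}
  {p92} × {1, 2, 3} = {(p92,1), (p92,2), (p92,3)}
  {p93, p94} × {1, 3} = {(p93,1), (p93,3), (p94,1), (p94,3)}
  {p92, p93, p94} × {1, 3} = {(p92,1), (p92,3), (p93,1), (p93,3), (p94,1), (p94,3)}
  {p93, p94} × {1, 2, 3} = {(p93,1), (p93,2), (p93,3), (p94,1), (p94,2), (p94,3)}
  {p92, p93, p94} × {1, 2, 3} = {(p92,1), (p92,2), (p92,3), (p93,1), (p93,2), (p93,3), (p94,1), (p94,2), (p94,3)}
These 7 distinct sets form the basis B.
Close under arbitrary unions to get τ_{X×Y}; counting gives |τ_{X×Y}| = 9.


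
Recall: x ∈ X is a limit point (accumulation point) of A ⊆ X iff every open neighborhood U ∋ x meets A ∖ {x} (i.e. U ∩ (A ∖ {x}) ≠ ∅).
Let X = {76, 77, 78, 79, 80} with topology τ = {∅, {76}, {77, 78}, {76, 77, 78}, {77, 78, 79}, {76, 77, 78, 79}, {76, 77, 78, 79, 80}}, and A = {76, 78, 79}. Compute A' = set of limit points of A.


A' = {77, 79, 80}

For each x ∈ X, list the open sets U ∈ τ with x ∈ U, then check whether U ∩ (A ∖ {x}) ≠ ∅ for every such U.
  x = 76: open {76} ∋ x has {76} ∩ (A ∖ {76}) = ∅, so x is NOT a limit point.
  x = 77: opens ∋ x are {77, 78}, {76, 77, 78}, {77, 78, 79}, {76, 77, 78, 79}, {76, 77, 78, 79, 80}; each meets A ∖ {77}, so x IS a limit point.
  x = 78: open {77, 78} ∋ x has {77, 78} ∩ (A ∖ {78}) = ∅, so x is NOT a limit point.
  x = 79: opens ∋ x are {77, 78, 79}, {76, 77, 78, 79}, {76, 77, 78, 79, 80}; each meets A ∖ {79}, so x IS a limit point.
  x = 80: opens ∋ x are {76, 77, 78, 79, 80}; each meets A ∖ {80}, so x IS a limit point.
Collecting: A' = {77, 79, 80}.


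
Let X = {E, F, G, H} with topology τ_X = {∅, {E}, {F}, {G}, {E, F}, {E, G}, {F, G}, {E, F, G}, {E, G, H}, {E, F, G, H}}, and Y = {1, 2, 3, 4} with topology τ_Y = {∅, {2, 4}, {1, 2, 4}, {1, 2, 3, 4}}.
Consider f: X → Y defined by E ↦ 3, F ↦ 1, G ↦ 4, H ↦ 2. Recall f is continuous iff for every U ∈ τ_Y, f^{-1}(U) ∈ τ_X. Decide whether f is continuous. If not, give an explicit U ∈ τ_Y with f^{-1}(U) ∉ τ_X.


f is NOT continuous.

Compute f^{-1}(U) for each U ∈ τ_Y:
  U = ∅: f^{-1}(U) = ∅ ∈ τ_X ✓.
  U = {2, 4}: f^{-1}(U) = {G, H} ∉ τ_X ✗.
  U = {1, 2, 4}: f^{-1}(U) = {F, G, H} ∉ τ_X ✗.
  U = {1, 2, 3, 4}: f^{-1}(U) = {E, F, G, H} ∈ τ_X ✓.
Found U = {2, 4} with f^{-1}(U) = {G, H} not in τ_X. Therefore f is NOT continuous.


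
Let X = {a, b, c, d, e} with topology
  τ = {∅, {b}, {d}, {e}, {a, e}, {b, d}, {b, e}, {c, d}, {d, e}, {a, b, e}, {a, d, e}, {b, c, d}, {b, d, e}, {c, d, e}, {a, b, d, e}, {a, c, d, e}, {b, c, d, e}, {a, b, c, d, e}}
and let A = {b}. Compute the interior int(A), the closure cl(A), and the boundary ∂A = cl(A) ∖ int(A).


int(A) = {b}, cl(A) = {b}, ∂A = ∅.

Closed sets in (X, τ) are complements of opens:
  closed(X, τ) = {∅, {a}, {b}, {c}, {a, b}, {a, c}, {a, e}, {b, c}, {c, d}, {a, b, c}, {a, b, e}, {a, c, d}, {a, c, e}, {b, c, d}, {a, b, c, d}, {a, b, c, e}, {a, c, d, e}, {a, b, c, d, e}}.
int(A) = ⋃ {U ∈ τ : U ⊆ A}. Opens contained in A: ∅, {b}.
Taking the union of these: int(A) = {b}.
cl(A) = ⋂ {C closed : A ⊆ C}. Closed sets containing A: {b}, {a, b}, {b, c}, {a, b, c}, {a, b, e}, {b, c, d}, {a, b, c, d}, {a, b, c, e}, {a, b, c, d, e}.
Intersecting these: cl(A) = {b}.
∂A = cl(A) ∖ int(A) = {b} ∖ {b} = ∅.


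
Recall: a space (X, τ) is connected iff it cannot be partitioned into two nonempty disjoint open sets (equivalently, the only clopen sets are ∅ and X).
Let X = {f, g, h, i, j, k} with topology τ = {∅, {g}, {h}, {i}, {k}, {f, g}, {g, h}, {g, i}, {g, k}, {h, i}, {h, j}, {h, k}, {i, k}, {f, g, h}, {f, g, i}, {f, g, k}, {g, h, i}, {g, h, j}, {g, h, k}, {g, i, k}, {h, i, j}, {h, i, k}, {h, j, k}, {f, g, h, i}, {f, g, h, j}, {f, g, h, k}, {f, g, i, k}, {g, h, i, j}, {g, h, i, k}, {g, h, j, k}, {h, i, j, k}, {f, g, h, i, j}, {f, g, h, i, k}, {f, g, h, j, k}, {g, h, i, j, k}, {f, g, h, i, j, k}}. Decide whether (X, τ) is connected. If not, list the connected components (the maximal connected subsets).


(X, τ) is disconnected; components = [{i}, {k}, {f, g}, {h, j}].

Find clopen sets (U ∈ τ with X ∖ U ∈ τ):
  U = ∅, X ∖ U = {f, g, h, i, j, k} — both open, so U is clopen.
  U = {i}, X ∖ U = {f, g, h, j, k} — both open, so U is clopen.
  U = {k}, X ∖ U = {f, g, h, i, j} — both open, so U is clopen.
  U = {f, g}, X ∖ U = {h, i, j, k} — both open, so U is clopen.
  U = {h, j}, X ∖ U = {f, g, i, k} — both open, so U is clopen.
  U = {i, k}, X ∖ U = {f, g, h, j} — both open, so U is clopen.
  U = {f, g, i}, X ∖ U = {h, j, k} — both open, so U is clopen.
  U = {f, g, k}, X ∖ U = {h, i, j} — both open, so U is clopen.
  U = {h, i, j}, X ∖ U = {f, g, k} — both open, so U is clopen.
  U = {h, j, k}, X ∖ U = {f, g, i} — both open, so U is clopen.
  U = {f, g, h, j}, X ∖ U = {i, k} — both open, so U is clopen.
  U = {f, g, i, k}, X ∖ U = {h, j} — both open, so U is clopen.
  U = {h, i, j, k}, X ∖ U = {f, g} — both open, so U is clopen.
  U = {f, g, h, i, j}, X ∖ U = {k} — both open, so U is clopen.
  U = {f, g, h, j, k}, X ∖ U = {i} — both open, so U is clopen.
  U = {f, g, h, i, j, k}, X ∖ U = ∅ — both open, so U is clopen.
Nontrivial clopen(s) exist: e.g. {h, i, j}. So (X, τ) is disconnected.
Compute connected components by grouping points that agree on all clopens:
  component: {i}
  component: {k}
  component: {f, g}
  component: {h, j}


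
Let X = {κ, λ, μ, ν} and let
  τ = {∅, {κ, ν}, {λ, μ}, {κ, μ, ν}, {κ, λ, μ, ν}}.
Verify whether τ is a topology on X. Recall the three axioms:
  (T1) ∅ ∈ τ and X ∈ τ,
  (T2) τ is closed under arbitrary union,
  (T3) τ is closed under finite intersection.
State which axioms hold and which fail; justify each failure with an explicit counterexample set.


τ is NOT a topology on X.

Axiom (T1): ∅ ∈ τ? Yes; X ∈ τ? Yes.
Axiom (T2/T3): check pairwise unions and intersections of members of τ.
Counterexample for (T3): {λ, μ} ∩ {κ, μ, ν} = {μ} ∉ τ. Therefore τ is NOT a topology.


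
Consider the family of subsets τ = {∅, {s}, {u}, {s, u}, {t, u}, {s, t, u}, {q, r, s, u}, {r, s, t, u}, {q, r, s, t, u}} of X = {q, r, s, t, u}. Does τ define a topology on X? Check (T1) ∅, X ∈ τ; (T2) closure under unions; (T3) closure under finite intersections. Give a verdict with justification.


τ is NOT a topology on X.

Axiom (T1): ∅ ∈ τ? Yes; X ∈ τ? Yes.
Axiom (T2/T3): check pairwise unions and intersections of members of τ.
Counterexample for (T3): {q, r, s, u} ∩ {r, s, t, u} = {r, s, u} ∉ τ. Therefore τ is NOT a topology.


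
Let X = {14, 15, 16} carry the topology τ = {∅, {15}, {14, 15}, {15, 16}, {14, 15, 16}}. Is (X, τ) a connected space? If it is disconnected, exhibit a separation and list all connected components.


(X, τ) is connected.

Find clopen sets (U ∈ τ with X ∖ U ∈ τ):
  U = ∅, X ∖ U = {14, 15, 16} — both open, so U is clopen.
  U = {14, 15, 16}, X ∖ U = ∅ — both open, so U is clopen.
Only trivial clopens (∅ and X) exist, so (X, τ) is connected.
Compute connected components by grouping points that agree on all clopens:
  component: {14, 15, 16}


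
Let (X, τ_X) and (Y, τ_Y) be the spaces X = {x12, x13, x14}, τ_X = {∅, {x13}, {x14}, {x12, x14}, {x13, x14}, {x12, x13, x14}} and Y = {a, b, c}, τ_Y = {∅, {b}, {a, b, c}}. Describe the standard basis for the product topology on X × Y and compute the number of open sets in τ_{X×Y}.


Basis B = {∅ × ∅, {x13} × {b}, {x14} × {b}, {x12, x14} × {b}, {x13, x14} × {b}, {x12, x13, x14} × {b}, {x13} × {a, b, c}, {x14} × {a, b, c}, {x12, x14} × {a, b, c}, {x13, x14} × {a, b, c}, {x12, x13, x14} × {a, b, c}}; |τ_{X×Y}| = 18.

Enumerate products U × V with U ∈ τ_X, V ∈ τ_Y (deduplicated):
  ∅ × ∅ = {} (∅)
  {x13} × {b} = {(x13,b)}
  {x14} × {b} = {(x14,b)}
  {x12, x14} × {b} = {(x12,b), (x14,b)}
  {x13, x14} × {b} = {(x13,b), (x14,b)}
  {x12, x13, x14} × {b} = {(x12,b), (x13,b), (x14,b)}
  {x13} × {a, b, c} = {(x13,a), (x13,b), (x13,c)}
  {x14} × {a, b, c} = {(x14,a), (x14,b), (x14,c)}
  {x12, x14} × {a, b, c} = {(x12,a), (x12,b), (x12,c), (x14,a), (x14,b), (x14,c)}
  {x13, x14} × {a, b, c} = {(x13,a), (x13,b), (x13,c), (x14,a), (x14,b), (x14,c)}
  {x12, x13, x14} × {a, b, c} = {(x12,a), (x12,b), (x12,c), (x13,a), (x13,b), (x13,c), (x14,a), (x14,b), (x14,c)}
These 11 distinct sets form the basis B.
Close under arbitrary unions to get τ_{X×Y}; counting gives |τ_{X×Y}| = 18.


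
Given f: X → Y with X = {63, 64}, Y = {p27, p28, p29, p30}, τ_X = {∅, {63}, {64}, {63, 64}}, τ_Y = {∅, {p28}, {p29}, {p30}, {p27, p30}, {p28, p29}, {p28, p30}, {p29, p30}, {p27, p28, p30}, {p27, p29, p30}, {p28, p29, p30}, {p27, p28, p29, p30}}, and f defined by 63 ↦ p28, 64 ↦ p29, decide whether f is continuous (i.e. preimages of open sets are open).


f IS continuous.

Compute f^{-1}(U) for each U ∈ τ_Y:
  U = ∅: f^{-1}(U) = ∅ ∈ τ_X ✓.
  U = {p28}: f^{-1}(U) = {63} ∈ τ_X ✓.
  U = {p29}: f^{-1}(U) = {64} ∈ τ_X ✓.
  U = {p30}: f^{-1}(U) = ∅ ∈ τ_X ✓.
  U = {p27, p30}: f^{-1}(U) = ∅ ∈ τ_X ✓.
  U = {p28, p29}: f^{-1}(U) = {63, 64} ∈ τ_X ✓.
  U = {p28, p30}: f^{-1}(U) = {63} ∈ τ_X ✓.
  U = {p29, p30}: f^{-1}(U) = {64} ∈ τ_X ✓.
  U = {p27, p28, p30}: f^{-1}(U) = {63} ∈ τ_X ✓.
  U = {p27, p29, p30}: f^{-1}(U) = {64} ∈ τ_X ✓.
  U = {p28, p29, p30}: f^{-1}(U) = {63, 64} ∈ τ_X ✓.
  U = {p27, p28, p29, p30}: f^{-1}(U) = {63, 64} ∈ τ_X ✓.
Every preimage lies in τ_X, so f IS continuous.


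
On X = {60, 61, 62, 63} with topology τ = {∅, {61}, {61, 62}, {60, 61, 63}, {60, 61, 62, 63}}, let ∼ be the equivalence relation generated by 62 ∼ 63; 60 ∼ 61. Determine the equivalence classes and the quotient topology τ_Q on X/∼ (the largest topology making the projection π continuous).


X/∼ = {[60=61], [62=63]}; |τ_Q| = 2.

Equivalence classes: [60=61], [62=63].
Quotient map π: X → X/∼ sends 60 ↦ [60=61], 61 ↦ [60=61], 62 ↦ [62=63], 63 ↦ [62=63].
For each subset V ⊆ X/∼, compute π^{-1}(V) ⊆ X and check whether π^{-1}(V) ∈ τ. V is open in τ_Q iff π^{-1}(V) ∈ τ.
  V = {}: π^{-1}(V) = ∅ ∈ τ ✓.
  V = {[60=61]}: π^{-1}(V) = {60, 61} ∉ τ ✗.
  V = {[62=63]}: π^{-1}(V) = {62, 63} ∉ τ ✗.
  V = {[60=61], [62=63]}: π^{-1}(V) = {60, 61, 62, 63} ∈ τ ✓.
Open sets in the quotient: τ_Q = {{}, {[60=61], [62=63]}} (2 elements).


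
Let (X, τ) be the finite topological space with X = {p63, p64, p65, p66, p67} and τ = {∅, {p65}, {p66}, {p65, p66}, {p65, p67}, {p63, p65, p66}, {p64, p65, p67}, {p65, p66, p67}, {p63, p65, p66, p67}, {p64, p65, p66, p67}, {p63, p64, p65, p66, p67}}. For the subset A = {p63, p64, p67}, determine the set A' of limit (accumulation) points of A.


A' = {p64}

For each x ∈ X, list the open sets U ∈ τ with x ∈ U, then check whether U ∩ (A ∖ {x}) ≠ ∅ for every such U.
  x = p63: open {p63, p65, p66} ∋ x has {p63, p65, p66} ∩ (A ∖ {p63}) = ∅, so x is NOT a limit point.
  x = p64: opens ∋ x are {p64, p65, p67}, {p64, p65, p66, p67}, {p63, p64, p65, p66, p67}; each meets A ∖ {p64}, so x IS a limit point.
  x = p65: open {p65} ∋ x has {p65} ∩ (A ∖ {p65}) = ∅, so x is NOT a limit point.
  x = p66: open {p66} ∋ x has {p66} ∩ (A ∖ {p66}) = ∅, so x is NOT a limit point.
  x = p67: open {p65, p67} ∋ x has {p65, p67} ∩ (A ∖ {p67}) = ∅, so x is NOT a limit point.
Collecting: A' = {p64}.


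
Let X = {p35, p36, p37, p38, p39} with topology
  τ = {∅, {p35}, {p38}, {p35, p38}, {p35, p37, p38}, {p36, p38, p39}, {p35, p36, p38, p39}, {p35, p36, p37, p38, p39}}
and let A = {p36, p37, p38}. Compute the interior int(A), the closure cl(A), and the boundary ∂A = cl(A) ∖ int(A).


int(A) = {p38}, cl(A) = {p36, p37, p38, p39}, ∂A = {p36, p37, p39}.

Closed sets in (X, τ) are complements of opens:
  closed(X, τ) = {∅, {p37}, {p35, p37}, {p36, p39}, {p36, p37, p39}, {p35, p36, p37, p39}, {p36, p37, p38, p39}, {p35, p36, p37, p38, p39}}.
int(A) = ⋃ {U ∈ τ : U ⊆ A}. Opens contained in A: ∅, {p38}.
Taking the union of these: int(A) = {p38}.
cl(A) = ⋂ {C closed : A ⊆ C}. Closed sets containing A: {p36, p37, p38, p39}, {p35, p36, p37, p38, p39}.
Intersecting these: cl(A) = {p36, p37, p38, p39}.
∂A = cl(A) ∖ int(A) = {p36, p37, p38, p39} ∖ {p38} = {p36, p37, p39}.


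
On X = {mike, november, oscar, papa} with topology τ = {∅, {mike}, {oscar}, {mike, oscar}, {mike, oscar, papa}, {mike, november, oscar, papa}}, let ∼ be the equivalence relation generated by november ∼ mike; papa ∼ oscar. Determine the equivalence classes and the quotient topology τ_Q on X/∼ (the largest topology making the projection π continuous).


X/∼ = {[mike=november], [oscar=papa]}; |τ_Q| = 2.

Equivalence classes: [mike=november], [oscar=papa].
Quotient map π: X → X/∼ sends mike ↦ [mike=november], november ↦ [mike=november], oscar ↦ [oscar=papa], papa ↦ [oscar=papa].
For each subset V ⊆ X/∼, compute π^{-1}(V) ⊆ X and check whether π^{-1}(V) ∈ τ. V is open in τ_Q iff π^{-1}(V) ∈ τ.
  V = {}: π^{-1}(V) = ∅ ∈ τ ✓.
  V = {[mike=november]}: π^{-1}(V) = {mike, november} ∉ τ ✗.
  V = {[oscar=papa]}: π^{-1}(V) = {oscar, papa} ∉ τ ✗.
  V = {[mike=november], [oscar=papa]}: π^{-1}(V) = {mike, november, oscar, papa} ∈ τ ✓.
Open sets in the quotient: τ_Q = {{}, {[mike=november], [oscar=papa]}} (2 elements).


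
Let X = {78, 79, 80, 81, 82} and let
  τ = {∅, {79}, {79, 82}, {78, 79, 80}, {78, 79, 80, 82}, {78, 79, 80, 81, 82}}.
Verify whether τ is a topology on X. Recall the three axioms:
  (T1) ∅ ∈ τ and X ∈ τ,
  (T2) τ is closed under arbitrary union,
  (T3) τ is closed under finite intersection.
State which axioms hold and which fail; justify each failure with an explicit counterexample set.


τ IS a topology on X.

Axiom (T1): ∅ ∈ τ? Yes; X ∈ τ? Yes.
Axiom (T2/T3): check pairwise unions and intersections of members of τ.
All pairwise intersections and unions checked — each lies in τ. Therefore τ satisfies (T1), (T2), (T3): it IS a topology on X.


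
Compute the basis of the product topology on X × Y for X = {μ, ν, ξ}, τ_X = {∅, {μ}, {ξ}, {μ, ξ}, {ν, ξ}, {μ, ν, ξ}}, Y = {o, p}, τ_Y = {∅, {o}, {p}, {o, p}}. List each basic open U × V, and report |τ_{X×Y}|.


Basis B = {∅ × ∅, {μ} × {o}, {μ} × {p}, {ξ} × {o}, {ξ} × {p}, {μ} × {o, p}, {μ, ξ} × {o}, {μ, ξ} × {p}, {ν, ξ} × {o}, {ν, ξ} × {p}, {ξ} × {o, p}, {μ, ν, ξ} × {o}, {μ, ν, ξ} × {p}, {μ, ξ} × {o, p}, {ν, ξ} × {o, p}, {μ, ν, ξ} × {o, p}}; |τ_{X×Y}| = 36.

Enumerate products U × V with U ∈ τ_X, V ∈ τ_Y (deduplicated):
  ∅ × ∅ = {} (∅)
  {μ} × {o} = {(μ,o)}
  {μ} × {p} = {(μ,p)}
  {ξ} × {o} = {(ξ,o)}
  {ξ} × {p} = {(ξ,p)}
  {μ} × {o, p} = {(μ,o), (μ,p)}
  {μ, ξ} × {o} = {(μ,o), (ξ,o)}
  {μ, ξ} × {p} = {(μ,p), (ξ,p)}
  {ν, ξ} × {o} = {(ν,o), (ξ,o)}
  {ν, ξ} × {p} = {(ν,p), (ξ,p)}
  {ξ} × {o, p} = {(ξ,o), (ξ,p)}
  {μ, ν, ξ} × {o} = {(μ,o), (ν,o), (ξ,o)}
  {μ, ν, ξ} × {p} = {(μ,p), (ν,p), (ξ,p)}
  {μ, ξ} × {o, p} = {(μ,o), (μ,p), (ξ,o), (ξ,p)}
  {ν, ξ} × {o, p} = {(ν,o), (ν,p), (ξ,o), (ξ,p)}
  {μ, ν, ξ} × {o, p} = {(μ,o), (μ,p), (ν,o), (ν,p), (ξ,o), (ξ,p)}
These 16 distinct sets form the basis B.
Close under arbitrary unions to get τ_{X×Y}; counting gives |τ_{X×Y}| = 36.


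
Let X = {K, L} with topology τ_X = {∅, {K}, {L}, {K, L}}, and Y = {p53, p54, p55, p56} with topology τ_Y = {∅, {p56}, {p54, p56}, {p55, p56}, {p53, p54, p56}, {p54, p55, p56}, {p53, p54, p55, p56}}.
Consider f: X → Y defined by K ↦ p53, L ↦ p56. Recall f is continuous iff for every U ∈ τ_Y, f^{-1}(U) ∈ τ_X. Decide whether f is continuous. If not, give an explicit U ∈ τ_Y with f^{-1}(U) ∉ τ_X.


f IS continuous.

Compute f^{-1}(U) for each U ∈ τ_Y:
  U = ∅: f^{-1}(U) = ∅ ∈ τ_X ✓.
  U = {p56}: f^{-1}(U) = {L} ∈ τ_X ✓.
  U = {p54, p56}: f^{-1}(U) = {L} ∈ τ_X ✓.
  U = {p55, p56}: f^{-1}(U) = {L} ∈ τ_X ✓.
  U = {p53, p54, p56}: f^{-1}(U) = {K, L} ∈ τ_X ✓.
  U = {p54, p55, p56}: f^{-1}(U) = {L} ∈ τ_X ✓.
  U = {p53, p54, p55, p56}: f^{-1}(U) = {K, L} ∈ τ_X ✓.
Every preimage lies in τ_X, so f IS continuous.


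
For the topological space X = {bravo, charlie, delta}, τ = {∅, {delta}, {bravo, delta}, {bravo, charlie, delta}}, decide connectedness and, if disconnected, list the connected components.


(X, τ) is connected.

Find clopen sets (U ∈ τ with X ∖ U ∈ τ):
  U = ∅, X ∖ U = {bravo, charlie, delta} — both open, so U is clopen.
  U = {bravo, charlie, delta}, X ∖ U = ∅ — both open, so U is clopen.
Only trivial clopens (∅ and X) exist, so (X, τ) is connected.
Compute connected components by grouping points that agree on all clopens:
  component: {bravo, charlie, delta}


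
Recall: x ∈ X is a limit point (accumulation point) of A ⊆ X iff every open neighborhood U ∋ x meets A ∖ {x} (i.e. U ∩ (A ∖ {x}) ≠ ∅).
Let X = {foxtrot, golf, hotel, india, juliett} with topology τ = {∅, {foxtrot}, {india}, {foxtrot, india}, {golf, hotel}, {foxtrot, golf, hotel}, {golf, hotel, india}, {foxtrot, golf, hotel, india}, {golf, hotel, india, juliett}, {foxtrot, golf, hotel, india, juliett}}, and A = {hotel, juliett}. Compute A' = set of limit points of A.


A' = {golf, juliett}

For each x ∈ X, list the open sets U ∈ τ with x ∈ U, then check whether U ∩ (A ∖ {x}) ≠ ∅ for every such U.
  x = foxtrot: open {foxtrot} ∋ x has {foxtrot} ∩ (A ∖ {foxtrot}) = ∅, so x is NOT a limit point.
  x = golf: opens ∋ x are {golf, hotel}, {foxtrot, golf, hotel}, {golf, hotel, india}, {foxtrot, golf, hotel, india}, {golf, hotel, india, juliett}, {foxtrot, golf, hotel, india, juliett}; each meets A ∖ {golf}, so x IS a limit point.
  x = hotel: open {golf, hotel} ∋ x has {golf, hotel} ∩ (A ∖ {hotel}) = ∅, so x is NOT a limit point.
  x = india: open {india} ∋ x has {india} ∩ (A ∖ {india}) = ∅, so x is NOT a limit point.
  x = juliett: opens ∋ x are {golf, hotel, india, juliett}, {foxtrot, golf, hotel, india, juliett}; each meets A ∖ {juliett}, so x IS a limit point.
Collecting: A' = {golf, juliett}.


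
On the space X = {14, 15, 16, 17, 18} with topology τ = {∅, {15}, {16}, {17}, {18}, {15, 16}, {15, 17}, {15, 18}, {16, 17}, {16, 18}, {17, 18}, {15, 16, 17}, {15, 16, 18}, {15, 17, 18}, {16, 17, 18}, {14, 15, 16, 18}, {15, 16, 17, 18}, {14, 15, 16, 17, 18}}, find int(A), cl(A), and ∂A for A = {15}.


int(A) = {15}, cl(A) = {14, 15}, ∂A = {14}.

Closed sets in (X, τ) are complements of opens:
  closed(X, τ) = {∅, {14}, {17}, {14, 15}, {14, 16}, {14, 17}, {14, 18}, {14, 15, 16}, {14, 15, 17}, {14, 15, 18}, {14, 16, 17}, {14, 16, 18}, {14, 17, 18}, {14, 15, 16, 17}, {14, 15, 16, 18}, {14, 15, 17, 18}, {14, 16, 17, 18}, {14, 15, 16, 17, 18}}.
int(A) = ⋃ {U ∈ τ : U ⊆ A}. Opens contained in A: ∅, {15}.
Taking the union of these: int(A) = {15}.
cl(A) = ⋂ {C closed : A ⊆ C}. Closed sets containing A: {14, 15}, {14, 15, 16}, {14, 15, 17}, {14, 15, 18}, {14, 15, 16, 17}, {14, 15, 16, 18}, {14, 15, 17, 18}, {14, 15, 16, 17, 18}.
Intersecting these: cl(A) = {14, 15}.
∂A = cl(A) ∖ int(A) = {14, 15} ∖ {15} = {14}.
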